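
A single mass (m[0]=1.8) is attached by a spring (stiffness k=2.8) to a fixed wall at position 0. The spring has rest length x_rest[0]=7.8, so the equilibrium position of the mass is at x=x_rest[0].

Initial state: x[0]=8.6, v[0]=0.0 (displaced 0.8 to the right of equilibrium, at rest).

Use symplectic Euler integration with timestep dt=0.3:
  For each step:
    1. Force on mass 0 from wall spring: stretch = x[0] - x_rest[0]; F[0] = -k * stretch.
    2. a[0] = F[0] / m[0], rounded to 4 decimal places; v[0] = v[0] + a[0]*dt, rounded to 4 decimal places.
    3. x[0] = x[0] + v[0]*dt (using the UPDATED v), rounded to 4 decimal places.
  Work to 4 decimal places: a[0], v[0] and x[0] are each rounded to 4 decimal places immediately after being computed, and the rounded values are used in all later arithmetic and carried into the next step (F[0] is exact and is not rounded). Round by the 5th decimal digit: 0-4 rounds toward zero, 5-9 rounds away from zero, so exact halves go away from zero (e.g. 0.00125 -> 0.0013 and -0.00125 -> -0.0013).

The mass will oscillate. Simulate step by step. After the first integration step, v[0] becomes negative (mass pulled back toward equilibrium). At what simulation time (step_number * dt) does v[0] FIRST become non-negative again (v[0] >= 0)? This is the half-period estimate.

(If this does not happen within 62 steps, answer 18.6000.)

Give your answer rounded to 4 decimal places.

Step 0: x=[8.6000] v=[0.0000]
Step 1: x=[8.4880] v=[-0.3733]
Step 2: x=[8.2797] v=[-0.6944]
Step 3: x=[8.0042] v=[-0.9183]
Step 4: x=[7.7001] v=[-1.0136]
Step 5: x=[7.4100] v=[-0.9670]
Step 6: x=[7.1745] v=[-0.7850]
Step 7: x=[7.0266] v=[-0.4931]
Step 8: x=[6.9869] v=[-0.1322]
Step 9: x=[7.0611] v=[0.2472]
First v>=0 after going negative at step 9, time=2.7000

Answer: 2.7000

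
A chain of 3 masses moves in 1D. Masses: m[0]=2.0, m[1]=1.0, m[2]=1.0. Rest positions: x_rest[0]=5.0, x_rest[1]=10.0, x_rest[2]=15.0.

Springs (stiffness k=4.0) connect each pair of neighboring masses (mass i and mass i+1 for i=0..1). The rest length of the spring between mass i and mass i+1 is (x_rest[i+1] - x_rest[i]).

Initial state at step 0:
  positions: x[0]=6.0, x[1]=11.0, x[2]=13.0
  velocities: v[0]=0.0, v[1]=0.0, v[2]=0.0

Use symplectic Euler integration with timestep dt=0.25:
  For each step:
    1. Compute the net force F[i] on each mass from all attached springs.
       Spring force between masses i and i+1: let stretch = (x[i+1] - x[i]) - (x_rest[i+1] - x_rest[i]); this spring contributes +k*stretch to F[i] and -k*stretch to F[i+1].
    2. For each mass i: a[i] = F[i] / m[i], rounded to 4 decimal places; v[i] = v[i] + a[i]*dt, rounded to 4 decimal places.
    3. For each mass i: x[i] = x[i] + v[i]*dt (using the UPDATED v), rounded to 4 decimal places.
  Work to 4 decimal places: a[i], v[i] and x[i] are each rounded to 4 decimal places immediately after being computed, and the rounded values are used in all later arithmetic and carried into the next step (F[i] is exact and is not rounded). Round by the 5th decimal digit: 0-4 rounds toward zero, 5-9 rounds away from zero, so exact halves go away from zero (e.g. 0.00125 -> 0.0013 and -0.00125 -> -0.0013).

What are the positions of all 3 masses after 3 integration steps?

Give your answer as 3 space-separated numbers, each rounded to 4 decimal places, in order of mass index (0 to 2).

Step 0: x=[6.0000 11.0000 13.0000] v=[0.0000 0.0000 0.0000]
Step 1: x=[6.0000 10.2500 13.7500] v=[0.0000 -3.0000 3.0000]
Step 2: x=[5.9063 9.3125 14.8750] v=[-0.3750 -3.7500 4.5000]
Step 3: x=[5.6133 8.9141 15.8594] v=[-1.1719 -1.5937 3.9375]

Answer: 5.6133 8.9141 15.8594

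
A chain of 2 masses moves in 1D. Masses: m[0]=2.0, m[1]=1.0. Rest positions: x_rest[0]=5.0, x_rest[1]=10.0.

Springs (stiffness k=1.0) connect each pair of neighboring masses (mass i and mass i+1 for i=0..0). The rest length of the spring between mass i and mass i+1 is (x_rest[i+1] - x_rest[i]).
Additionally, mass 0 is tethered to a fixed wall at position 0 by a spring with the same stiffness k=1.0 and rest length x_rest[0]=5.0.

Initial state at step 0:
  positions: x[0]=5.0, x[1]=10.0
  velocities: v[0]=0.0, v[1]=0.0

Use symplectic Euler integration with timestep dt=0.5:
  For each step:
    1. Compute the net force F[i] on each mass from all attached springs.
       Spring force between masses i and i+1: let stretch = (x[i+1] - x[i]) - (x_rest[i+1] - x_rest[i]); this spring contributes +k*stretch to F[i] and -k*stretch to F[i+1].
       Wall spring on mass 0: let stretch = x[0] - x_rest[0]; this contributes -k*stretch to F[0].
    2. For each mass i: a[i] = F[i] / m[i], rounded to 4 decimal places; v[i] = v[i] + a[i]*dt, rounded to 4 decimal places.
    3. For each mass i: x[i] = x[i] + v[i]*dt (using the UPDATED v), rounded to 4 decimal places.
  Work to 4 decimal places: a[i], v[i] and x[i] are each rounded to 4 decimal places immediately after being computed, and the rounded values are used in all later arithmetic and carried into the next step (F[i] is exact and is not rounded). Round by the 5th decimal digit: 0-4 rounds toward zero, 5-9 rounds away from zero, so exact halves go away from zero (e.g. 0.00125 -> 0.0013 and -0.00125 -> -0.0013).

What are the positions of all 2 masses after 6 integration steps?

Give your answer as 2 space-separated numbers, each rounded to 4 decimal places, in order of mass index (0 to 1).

Step 0: x=[5.0000 10.0000] v=[0.0000 0.0000]
Step 1: x=[5.0000 10.0000] v=[0.0000 0.0000]
Step 2: x=[5.0000 10.0000] v=[0.0000 0.0000]
Step 3: x=[5.0000 10.0000] v=[0.0000 0.0000]
Step 4: x=[5.0000 10.0000] v=[0.0000 0.0000]
Step 5: x=[5.0000 10.0000] v=[0.0000 0.0000]
Step 6: x=[5.0000 10.0000] v=[0.0000 0.0000]

Answer: 5.0000 10.0000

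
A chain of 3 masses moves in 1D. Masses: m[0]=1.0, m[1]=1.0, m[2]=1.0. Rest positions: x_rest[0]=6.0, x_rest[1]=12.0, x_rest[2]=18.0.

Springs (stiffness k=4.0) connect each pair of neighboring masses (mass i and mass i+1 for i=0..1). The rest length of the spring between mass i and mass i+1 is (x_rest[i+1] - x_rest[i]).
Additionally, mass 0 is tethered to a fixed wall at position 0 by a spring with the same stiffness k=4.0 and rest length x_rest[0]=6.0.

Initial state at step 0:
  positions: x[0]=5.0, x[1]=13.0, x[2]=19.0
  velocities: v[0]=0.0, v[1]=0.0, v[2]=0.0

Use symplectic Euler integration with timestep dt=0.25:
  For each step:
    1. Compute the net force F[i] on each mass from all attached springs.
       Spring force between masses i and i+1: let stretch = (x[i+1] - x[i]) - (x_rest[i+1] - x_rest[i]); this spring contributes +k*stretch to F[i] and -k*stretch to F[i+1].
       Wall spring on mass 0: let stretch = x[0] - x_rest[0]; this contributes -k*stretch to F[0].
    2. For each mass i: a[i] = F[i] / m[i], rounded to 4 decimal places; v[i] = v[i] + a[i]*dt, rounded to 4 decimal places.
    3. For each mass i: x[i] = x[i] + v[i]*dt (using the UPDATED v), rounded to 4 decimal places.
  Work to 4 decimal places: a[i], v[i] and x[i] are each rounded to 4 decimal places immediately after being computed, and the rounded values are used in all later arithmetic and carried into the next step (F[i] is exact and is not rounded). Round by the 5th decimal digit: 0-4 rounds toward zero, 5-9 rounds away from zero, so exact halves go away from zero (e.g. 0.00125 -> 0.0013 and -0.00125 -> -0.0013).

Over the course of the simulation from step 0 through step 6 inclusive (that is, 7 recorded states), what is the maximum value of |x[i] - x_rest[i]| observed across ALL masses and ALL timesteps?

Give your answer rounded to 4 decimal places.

Answer: 1.3594

Derivation:
Step 0: x=[5.0000 13.0000 19.0000] v=[0.0000 0.0000 0.0000]
Step 1: x=[5.7500 12.5000 19.0000] v=[3.0000 -2.0000 0.0000]
Step 2: x=[6.7500 11.9375 18.8750] v=[4.0000 -2.2500 -0.5000]
Step 3: x=[7.3594 11.8125 18.5156] v=[2.4375 -0.5000 -1.4375]
Step 4: x=[7.2422 12.2500 17.9805] v=[-0.4688 1.7500 -2.1406]
Step 5: x=[6.5664 12.8682 17.5127] v=[-2.7032 2.4727 -1.8711]
Step 6: x=[5.8245 13.0721 17.3838] v=[-2.9678 0.8154 -0.5156]
Max displacement = 1.3594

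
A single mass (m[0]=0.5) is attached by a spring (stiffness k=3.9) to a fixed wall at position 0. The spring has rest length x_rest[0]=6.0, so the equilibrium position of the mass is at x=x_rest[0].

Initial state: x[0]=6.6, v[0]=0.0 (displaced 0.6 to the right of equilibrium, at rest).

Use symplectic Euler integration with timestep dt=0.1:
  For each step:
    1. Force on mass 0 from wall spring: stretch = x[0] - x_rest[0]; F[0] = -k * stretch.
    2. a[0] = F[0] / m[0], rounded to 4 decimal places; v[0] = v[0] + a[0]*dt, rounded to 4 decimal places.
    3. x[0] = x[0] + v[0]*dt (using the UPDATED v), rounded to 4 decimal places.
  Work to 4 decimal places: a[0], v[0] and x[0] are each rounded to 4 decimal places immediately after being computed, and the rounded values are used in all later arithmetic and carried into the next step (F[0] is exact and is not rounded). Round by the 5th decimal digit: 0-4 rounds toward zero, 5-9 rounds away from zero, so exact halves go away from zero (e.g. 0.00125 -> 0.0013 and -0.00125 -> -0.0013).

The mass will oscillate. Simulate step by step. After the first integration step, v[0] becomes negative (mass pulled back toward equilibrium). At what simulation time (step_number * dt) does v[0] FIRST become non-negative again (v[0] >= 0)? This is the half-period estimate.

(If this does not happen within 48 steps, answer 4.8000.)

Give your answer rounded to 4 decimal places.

Answer: 1.2000

Derivation:
Step 0: x=[6.6000] v=[0.0000]
Step 1: x=[6.5532] v=[-0.4680]
Step 2: x=[6.4633] v=[-0.8995]
Step 3: x=[6.3372] v=[-1.2609]
Step 4: x=[6.1848] v=[-1.5239]
Step 5: x=[6.0180] v=[-1.6680]
Step 6: x=[5.8498] v=[-1.6820]
Step 7: x=[5.6933] v=[-1.5648]
Step 8: x=[5.5607] v=[-1.3256]
Step 9: x=[5.4624] v=[-0.9830]
Step 10: x=[5.4060] v=[-0.5637]
Step 11: x=[5.3960] v=[-0.1004]
Step 12: x=[5.4331] v=[0.3707]
First v>=0 after going negative at step 12, time=1.2000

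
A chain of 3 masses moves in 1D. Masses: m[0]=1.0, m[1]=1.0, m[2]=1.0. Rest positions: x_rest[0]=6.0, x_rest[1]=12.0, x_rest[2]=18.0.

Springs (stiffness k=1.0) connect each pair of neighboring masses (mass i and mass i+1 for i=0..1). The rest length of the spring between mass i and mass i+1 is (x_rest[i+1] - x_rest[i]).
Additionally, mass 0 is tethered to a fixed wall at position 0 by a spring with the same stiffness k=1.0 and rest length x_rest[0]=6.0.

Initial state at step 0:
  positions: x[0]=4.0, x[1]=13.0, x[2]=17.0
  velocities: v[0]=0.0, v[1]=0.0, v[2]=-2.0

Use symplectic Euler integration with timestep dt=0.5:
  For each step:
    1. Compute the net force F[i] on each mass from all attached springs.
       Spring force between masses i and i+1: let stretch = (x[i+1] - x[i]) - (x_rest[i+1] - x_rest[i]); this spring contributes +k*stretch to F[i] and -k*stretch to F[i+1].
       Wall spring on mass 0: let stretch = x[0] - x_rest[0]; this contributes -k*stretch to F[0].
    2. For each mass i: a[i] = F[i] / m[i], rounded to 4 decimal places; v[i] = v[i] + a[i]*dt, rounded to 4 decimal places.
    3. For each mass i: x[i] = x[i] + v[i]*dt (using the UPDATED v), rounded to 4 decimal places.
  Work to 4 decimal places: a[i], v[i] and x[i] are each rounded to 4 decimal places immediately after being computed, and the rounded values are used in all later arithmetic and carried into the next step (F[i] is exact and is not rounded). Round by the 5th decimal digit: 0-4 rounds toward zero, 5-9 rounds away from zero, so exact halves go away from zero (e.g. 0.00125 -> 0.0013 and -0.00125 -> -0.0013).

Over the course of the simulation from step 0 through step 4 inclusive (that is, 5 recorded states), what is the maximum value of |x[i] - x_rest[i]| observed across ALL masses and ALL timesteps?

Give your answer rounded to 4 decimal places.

Step 0: x=[4.0000 13.0000 17.0000] v=[0.0000 0.0000 -2.0000]
Step 1: x=[5.2500 11.7500 16.5000] v=[2.5000 -2.5000 -1.0000]
Step 2: x=[6.8125 10.0625 16.3125] v=[3.1250 -3.3750 -0.3750]
Step 3: x=[7.4844 9.1250 16.0625] v=[1.3438 -1.8750 -0.5000]
Step 4: x=[6.6954 9.5118 15.5781] v=[-1.5781 0.7735 -0.9688]
Max displacement = 2.8750

Answer: 2.8750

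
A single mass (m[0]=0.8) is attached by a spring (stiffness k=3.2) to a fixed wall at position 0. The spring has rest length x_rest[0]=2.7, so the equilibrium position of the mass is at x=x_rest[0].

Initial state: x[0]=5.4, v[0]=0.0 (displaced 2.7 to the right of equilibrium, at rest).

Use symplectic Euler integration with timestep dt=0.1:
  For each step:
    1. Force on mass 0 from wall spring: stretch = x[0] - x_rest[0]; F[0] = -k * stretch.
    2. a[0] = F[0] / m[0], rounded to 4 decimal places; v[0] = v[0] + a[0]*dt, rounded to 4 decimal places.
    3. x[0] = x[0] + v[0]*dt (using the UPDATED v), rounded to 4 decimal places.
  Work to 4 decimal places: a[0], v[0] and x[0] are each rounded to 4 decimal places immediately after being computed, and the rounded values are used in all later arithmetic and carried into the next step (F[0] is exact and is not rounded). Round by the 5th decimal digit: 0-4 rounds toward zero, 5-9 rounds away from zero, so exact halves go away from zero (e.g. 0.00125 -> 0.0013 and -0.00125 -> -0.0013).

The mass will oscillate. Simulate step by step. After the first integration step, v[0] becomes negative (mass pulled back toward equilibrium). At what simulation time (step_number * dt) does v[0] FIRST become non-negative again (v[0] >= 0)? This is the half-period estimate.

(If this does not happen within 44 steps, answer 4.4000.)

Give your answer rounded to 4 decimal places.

Step 0: x=[5.4000] v=[0.0000]
Step 1: x=[5.2920] v=[-1.0800]
Step 2: x=[5.0803] v=[-2.1168]
Step 3: x=[4.7734] v=[-3.0689]
Step 4: x=[4.3836] v=[-3.8983]
Step 5: x=[3.9264] v=[-4.5717]
Step 6: x=[3.4202] v=[-5.0623]
Step 7: x=[2.8852] v=[-5.3504]
Step 8: x=[2.3428] v=[-5.4245]
Step 9: x=[1.8146] v=[-5.2816]
Step 10: x=[1.3219] v=[-4.9274]
Step 11: x=[0.8843] v=[-4.3762]
Step 12: x=[0.5193] v=[-3.6499]
Step 13: x=[0.2415] v=[-2.7776]
Step 14: x=[0.0621] v=[-1.7942]
Step 15: x=[-0.0118] v=[-0.7390]
Step 16: x=[0.0228] v=[0.3457]
First v>=0 after going negative at step 16, time=1.6000

Answer: 1.6000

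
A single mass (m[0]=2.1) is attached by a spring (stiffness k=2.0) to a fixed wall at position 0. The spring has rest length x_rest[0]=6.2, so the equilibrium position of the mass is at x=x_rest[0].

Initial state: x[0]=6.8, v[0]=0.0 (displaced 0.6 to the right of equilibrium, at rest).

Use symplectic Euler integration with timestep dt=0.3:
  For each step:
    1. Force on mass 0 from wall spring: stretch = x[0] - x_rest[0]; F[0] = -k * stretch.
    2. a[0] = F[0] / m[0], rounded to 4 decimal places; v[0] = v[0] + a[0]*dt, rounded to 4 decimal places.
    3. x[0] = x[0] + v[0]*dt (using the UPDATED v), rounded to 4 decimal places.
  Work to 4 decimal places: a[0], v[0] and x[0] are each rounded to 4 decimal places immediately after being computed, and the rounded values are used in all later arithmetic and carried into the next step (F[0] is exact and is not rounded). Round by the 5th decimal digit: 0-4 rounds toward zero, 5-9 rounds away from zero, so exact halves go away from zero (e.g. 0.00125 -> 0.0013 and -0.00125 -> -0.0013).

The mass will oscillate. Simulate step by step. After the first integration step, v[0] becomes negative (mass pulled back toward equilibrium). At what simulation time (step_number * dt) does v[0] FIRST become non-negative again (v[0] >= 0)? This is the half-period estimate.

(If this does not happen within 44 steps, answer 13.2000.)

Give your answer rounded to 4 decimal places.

Step 0: x=[6.8000] v=[0.0000]
Step 1: x=[6.7486] v=[-0.1714]
Step 2: x=[6.6501] v=[-0.3282]
Step 3: x=[6.5131] v=[-0.4568]
Step 4: x=[6.3492] v=[-0.5463]
Step 5: x=[6.1725] v=[-0.5889]
Step 6: x=[5.9982] v=[-0.5810]
Step 7: x=[5.8412] v=[-0.5233]
Step 8: x=[5.7150] v=[-0.4208]
Step 9: x=[5.6303] v=[-0.2822]
Step 10: x=[5.5945] v=[-0.1194]
Step 11: x=[5.6106] v=[0.0536]
First v>=0 after going negative at step 11, time=3.3000

Answer: 3.3000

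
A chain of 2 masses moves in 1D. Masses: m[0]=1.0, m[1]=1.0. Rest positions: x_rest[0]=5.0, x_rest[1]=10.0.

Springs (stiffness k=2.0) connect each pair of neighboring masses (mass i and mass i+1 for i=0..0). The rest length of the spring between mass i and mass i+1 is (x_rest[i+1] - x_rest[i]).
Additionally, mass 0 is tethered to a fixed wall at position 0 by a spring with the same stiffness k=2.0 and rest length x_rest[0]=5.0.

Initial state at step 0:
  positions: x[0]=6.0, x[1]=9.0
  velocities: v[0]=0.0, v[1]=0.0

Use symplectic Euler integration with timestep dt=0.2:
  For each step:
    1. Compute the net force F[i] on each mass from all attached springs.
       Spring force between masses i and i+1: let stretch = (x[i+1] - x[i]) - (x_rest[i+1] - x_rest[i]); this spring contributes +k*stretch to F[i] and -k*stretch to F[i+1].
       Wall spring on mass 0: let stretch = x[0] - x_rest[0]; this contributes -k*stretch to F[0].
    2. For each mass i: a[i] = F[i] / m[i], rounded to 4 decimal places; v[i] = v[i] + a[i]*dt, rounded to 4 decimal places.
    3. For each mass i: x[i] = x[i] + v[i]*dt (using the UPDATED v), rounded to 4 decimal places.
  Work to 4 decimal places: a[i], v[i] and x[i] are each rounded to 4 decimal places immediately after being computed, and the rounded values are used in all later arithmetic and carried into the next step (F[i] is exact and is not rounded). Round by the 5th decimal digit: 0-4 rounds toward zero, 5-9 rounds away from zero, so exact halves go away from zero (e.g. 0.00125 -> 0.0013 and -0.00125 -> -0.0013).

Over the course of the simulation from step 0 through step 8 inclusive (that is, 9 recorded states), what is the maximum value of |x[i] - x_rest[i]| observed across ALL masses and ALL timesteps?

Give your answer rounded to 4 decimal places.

Answer: 1.2629

Derivation:
Step 0: x=[6.0000 9.0000] v=[0.0000 0.0000]
Step 1: x=[5.7600 9.1600] v=[-1.2000 0.8000]
Step 2: x=[5.3312 9.4480] v=[-2.1440 1.4400]
Step 3: x=[4.8052 9.8067] v=[-2.6298 1.7933]
Step 4: x=[4.2949 10.1652] v=[-2.5513 1.7927]
Step 5: x=[3.9107 10.4541] v=[-1.9211 1.4446]
Step 6: x=[3.7371 10.6195] v=[-0.8680 0.8272]
Step 7: x=[3.8151 10.6343] v=[0.3901 0.0742]
Step 8: x=[4.1334 10.5036] v=[1.5917 -0.6535]
Max displacement = 1.2629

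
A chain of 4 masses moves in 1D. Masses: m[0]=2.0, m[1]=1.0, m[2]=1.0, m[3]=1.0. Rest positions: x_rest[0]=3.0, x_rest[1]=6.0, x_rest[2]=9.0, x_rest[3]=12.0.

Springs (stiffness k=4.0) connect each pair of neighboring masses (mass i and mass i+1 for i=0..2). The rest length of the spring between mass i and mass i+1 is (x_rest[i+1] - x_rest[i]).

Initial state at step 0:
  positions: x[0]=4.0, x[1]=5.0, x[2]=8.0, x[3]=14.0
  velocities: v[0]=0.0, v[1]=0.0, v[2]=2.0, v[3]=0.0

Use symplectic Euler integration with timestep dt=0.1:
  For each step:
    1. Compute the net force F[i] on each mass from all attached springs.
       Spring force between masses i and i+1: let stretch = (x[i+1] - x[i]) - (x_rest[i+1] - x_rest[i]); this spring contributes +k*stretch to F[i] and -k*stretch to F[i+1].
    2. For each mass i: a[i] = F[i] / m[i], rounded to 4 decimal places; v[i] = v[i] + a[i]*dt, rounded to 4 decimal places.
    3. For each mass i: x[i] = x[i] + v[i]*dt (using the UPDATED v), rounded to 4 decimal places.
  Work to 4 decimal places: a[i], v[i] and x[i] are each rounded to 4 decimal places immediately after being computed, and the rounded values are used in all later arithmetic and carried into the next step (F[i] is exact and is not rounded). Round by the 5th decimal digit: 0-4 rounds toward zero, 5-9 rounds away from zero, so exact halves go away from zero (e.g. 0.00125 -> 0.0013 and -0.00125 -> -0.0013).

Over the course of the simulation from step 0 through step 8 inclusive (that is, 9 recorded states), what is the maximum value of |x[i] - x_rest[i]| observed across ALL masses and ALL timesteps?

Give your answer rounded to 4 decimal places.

Answer: 2.1067

Derivation:
Step 0: x=[4.0000 5.0000 8.0000 14.0000] v=[0.0000 0.0000 2.0000 0.0000]
Step 1: x=[3.9600 5.0800 8.3200 13.8800] v=[-0.4000 0.8000 3.2000 -1.2000]
Step 2: x=[3.8824 5.2448 8.7328 13.6576] v=[-0.7760 1.6480 4.1280 -2.2240]
Step 3: x=[3.7721 5.4946 9.2031 13.3582] v=[-1.1035 2.4982 4.7027 -2.9939]
Step 4: x=[3.6362 5.8239 9.6912 13.0126] v=[-1.3590 3.2926 4.8813 -3.4559]
Step 5: x=[3.4841 6.2203 10.1575 12.6542] v=[-1.5215 3.9644 4.6629 -3.5845]
Step 6: x=[3.3267 6.6648 10.5662 12.3159] v=[-1.5743 4.4448 4.0867 -3.3832]
Step 7: x=[3.1760 7.1318 10.8888 12.0276] v=[-1.5067 4.6701 3.2260 -2.8831]
Step 8: x=[3.0445 7.5909 11.1067 11.8137] v=[-1.3155 4.5906 2.1787 -2.1386]
Max displacement = 2.1067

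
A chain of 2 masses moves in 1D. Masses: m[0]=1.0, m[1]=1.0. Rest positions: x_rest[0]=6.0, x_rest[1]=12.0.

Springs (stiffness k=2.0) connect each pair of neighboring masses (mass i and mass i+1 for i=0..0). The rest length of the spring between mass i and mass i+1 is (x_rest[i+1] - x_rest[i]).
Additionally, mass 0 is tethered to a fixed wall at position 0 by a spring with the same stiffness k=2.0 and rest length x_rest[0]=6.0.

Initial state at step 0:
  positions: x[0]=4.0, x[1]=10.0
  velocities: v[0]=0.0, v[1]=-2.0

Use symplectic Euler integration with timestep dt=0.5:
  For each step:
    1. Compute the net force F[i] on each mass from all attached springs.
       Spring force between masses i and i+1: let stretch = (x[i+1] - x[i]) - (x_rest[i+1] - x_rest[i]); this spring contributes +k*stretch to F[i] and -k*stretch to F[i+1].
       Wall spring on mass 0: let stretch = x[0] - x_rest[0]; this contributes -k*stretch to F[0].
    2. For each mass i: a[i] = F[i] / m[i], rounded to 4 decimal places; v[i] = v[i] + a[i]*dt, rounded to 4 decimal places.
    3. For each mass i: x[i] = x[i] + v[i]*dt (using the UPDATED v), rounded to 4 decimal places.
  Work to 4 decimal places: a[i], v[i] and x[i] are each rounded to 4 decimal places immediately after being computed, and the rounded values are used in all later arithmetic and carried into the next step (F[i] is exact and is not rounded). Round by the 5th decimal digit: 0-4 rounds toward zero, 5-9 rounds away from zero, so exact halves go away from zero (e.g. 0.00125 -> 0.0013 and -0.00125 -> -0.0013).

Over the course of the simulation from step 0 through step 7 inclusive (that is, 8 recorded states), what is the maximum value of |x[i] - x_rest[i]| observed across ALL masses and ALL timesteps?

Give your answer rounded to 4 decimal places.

Answer: 3.0000

Derivation:
Step 0: x=[4.0000 10.0000] v=[0.0000 -2.0000]
Step 1: x=[5.0000 9.0000] v=[2.0000 -2.0000]
Step 2: x=[5.5000 9.0000] v=[1.0000 0.0000]
Step 3: x=[5.0000 10.2500] v=[-1.0000 2.5000]
Step 4: x=[4.6250 11.8750] v=[-0.7500 3.2500]
Step 5: x=[5.5625 12.8750] v=[1.8750 2.0000]
Step 6: x=[7.3750 13.2188] v=[3.6250 0.6875]
Step 7: x=[8.4219 13.6407] v=[2.0938 0.8437]
Max displacement = 3.0000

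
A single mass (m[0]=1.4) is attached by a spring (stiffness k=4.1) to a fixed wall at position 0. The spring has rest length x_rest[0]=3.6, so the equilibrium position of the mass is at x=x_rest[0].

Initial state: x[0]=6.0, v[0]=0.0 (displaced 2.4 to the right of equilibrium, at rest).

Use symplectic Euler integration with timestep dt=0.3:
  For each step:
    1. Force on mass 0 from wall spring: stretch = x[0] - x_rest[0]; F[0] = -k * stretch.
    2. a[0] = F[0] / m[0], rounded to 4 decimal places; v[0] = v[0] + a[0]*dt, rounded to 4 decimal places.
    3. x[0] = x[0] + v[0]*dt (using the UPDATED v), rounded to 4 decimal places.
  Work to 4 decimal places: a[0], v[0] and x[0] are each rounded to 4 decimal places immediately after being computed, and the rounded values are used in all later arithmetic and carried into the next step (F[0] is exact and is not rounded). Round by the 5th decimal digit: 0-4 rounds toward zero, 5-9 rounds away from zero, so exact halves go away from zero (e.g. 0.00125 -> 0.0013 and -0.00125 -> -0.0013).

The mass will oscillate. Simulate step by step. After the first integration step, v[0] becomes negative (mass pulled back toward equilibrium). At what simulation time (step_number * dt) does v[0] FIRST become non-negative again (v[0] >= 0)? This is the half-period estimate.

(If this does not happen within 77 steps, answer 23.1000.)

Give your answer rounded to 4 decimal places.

Step 0: x=[6.0000] v=[0.0000]
Step 1: x=[5.3674] v=[-2.1086]
Step 2: x=[4.2690] v=[-3.6614]
Step 3: x=[2.9942] v=[-4.2492]
Step 4: x=[1.8791] v=[-3.7170]
Step 5: x=[1.2176] v=[-2.2051]
Step 6: x=[1.1840] v=[-0.1120]
Step 7: x=[1.7872] v=[2.0106]
First v>=0 after going negative at step 7, time=2.1000

Answer: 2.1000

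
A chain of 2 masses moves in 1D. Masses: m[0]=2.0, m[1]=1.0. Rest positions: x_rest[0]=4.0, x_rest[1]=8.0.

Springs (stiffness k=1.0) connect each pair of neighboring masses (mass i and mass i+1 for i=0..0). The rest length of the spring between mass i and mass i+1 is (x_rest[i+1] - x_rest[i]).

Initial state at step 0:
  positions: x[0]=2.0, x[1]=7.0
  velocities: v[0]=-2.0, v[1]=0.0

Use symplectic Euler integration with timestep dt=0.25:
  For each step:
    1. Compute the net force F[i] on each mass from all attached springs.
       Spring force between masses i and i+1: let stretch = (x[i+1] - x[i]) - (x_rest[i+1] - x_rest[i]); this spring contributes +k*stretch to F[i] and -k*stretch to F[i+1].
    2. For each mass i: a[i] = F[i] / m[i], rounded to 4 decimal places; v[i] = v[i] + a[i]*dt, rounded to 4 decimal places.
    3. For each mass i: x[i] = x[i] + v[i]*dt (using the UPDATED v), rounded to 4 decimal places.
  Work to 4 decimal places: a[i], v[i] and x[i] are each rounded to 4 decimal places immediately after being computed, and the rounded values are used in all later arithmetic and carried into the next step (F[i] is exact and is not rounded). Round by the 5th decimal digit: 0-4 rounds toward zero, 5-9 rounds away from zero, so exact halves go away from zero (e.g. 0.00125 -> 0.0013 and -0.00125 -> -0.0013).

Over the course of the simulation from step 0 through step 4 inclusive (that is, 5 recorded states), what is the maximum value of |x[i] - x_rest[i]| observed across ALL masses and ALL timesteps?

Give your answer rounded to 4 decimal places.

Step 0: x=[2.0000 7.0000] v=[-2.0000 0.0000]
Step 1: x=[1.5313 6.9375] v=[-1.8750 -0.2500]
Step 2: x=[1.1065 6.7871] v=[-1.6992 -0.6016]
Step 3: x=[0.7342 6.5317] v=[-1.4891 -1.0218]
Step 4: x=[0.4181 6.1639] v=[-1.2644 -1.4712]
Max displacement = 3.5819

Answer: 3.5819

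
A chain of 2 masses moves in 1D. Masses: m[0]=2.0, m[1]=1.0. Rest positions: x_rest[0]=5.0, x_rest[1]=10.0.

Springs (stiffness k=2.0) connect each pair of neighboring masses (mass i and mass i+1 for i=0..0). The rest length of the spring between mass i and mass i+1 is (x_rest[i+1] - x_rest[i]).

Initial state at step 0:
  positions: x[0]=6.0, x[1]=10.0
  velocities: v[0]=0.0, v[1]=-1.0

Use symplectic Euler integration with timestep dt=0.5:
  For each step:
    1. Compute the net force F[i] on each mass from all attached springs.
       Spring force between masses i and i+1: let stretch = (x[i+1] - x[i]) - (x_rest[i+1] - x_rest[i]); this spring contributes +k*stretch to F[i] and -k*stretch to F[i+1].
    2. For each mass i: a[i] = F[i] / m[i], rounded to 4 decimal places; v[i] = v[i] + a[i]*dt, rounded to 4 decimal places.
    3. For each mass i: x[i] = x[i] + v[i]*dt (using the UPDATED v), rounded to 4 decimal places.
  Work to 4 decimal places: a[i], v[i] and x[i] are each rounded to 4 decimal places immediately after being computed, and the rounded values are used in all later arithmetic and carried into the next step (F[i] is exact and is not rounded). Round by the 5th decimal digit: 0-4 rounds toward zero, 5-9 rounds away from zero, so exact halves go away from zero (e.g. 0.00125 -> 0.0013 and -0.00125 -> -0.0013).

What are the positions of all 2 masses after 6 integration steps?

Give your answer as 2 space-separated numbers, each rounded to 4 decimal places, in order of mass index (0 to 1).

Step 0: x=[6.0000 10.0000] v=[0.0000 -1.0000]
Step 1: x=[5.7500 10.0000] v=[-0.5000 0.0000]
Step 2: x=[5.3125 10.3750] v=[-0.8750 0.7500]
Step 3: x=[4.8906 10.7188] v=[-0.8438 0.6875]
Step 4: x=[4.6758 10.6485] v=[-0.4297 -0.1407]
Step 5: x=[4.7042 10.0918] v=[0.0567 -1.1134]
Step 6: x=[4.8295 9.3413] v=[0.2505 -1.5010]

Answer: 4.8295 9.3413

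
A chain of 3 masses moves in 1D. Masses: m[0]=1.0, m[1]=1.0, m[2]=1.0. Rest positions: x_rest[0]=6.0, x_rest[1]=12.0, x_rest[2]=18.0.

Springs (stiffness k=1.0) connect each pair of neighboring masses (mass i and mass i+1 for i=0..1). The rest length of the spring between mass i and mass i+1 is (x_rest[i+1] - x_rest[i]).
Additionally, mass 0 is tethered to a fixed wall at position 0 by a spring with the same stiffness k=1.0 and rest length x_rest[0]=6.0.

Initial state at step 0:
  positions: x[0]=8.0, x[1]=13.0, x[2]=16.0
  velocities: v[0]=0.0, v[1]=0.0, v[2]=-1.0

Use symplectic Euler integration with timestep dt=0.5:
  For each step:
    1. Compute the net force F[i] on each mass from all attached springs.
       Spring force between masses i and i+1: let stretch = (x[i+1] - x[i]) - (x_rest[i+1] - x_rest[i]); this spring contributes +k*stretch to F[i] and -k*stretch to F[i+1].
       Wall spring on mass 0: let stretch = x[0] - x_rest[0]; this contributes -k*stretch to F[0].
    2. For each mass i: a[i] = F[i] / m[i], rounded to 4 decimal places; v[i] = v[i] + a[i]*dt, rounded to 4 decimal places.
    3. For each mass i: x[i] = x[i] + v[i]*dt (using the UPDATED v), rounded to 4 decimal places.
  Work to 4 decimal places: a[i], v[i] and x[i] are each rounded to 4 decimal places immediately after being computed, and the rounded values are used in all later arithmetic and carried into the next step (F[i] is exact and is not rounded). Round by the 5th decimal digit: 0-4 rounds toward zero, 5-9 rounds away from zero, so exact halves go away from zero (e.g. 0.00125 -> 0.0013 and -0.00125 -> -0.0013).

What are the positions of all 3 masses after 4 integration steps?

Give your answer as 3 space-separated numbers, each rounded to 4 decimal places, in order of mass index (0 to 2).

Step 0: x=[8.0000 13.0000 16.0000] v=[0.0000 0.0000 -1.0000]
Step 1: x=[7.2500 12.5000 16.2500] v=[-1.5000 -1.0000 0.5000]
Step 2: x=[6.0000 11.6250 17.0625] v=[-2.5000 -1.7500 1.6250]
Step 3: x=[4.6563 10.7031 18.0157] v=[-2.6875 -1.8438 1.9063]
Step 4: x=[3.6602 10.0977 18.6407] v=[-1.9923 -1.2109 1.2500]

Answer: 3.6602 10.0977 18.6407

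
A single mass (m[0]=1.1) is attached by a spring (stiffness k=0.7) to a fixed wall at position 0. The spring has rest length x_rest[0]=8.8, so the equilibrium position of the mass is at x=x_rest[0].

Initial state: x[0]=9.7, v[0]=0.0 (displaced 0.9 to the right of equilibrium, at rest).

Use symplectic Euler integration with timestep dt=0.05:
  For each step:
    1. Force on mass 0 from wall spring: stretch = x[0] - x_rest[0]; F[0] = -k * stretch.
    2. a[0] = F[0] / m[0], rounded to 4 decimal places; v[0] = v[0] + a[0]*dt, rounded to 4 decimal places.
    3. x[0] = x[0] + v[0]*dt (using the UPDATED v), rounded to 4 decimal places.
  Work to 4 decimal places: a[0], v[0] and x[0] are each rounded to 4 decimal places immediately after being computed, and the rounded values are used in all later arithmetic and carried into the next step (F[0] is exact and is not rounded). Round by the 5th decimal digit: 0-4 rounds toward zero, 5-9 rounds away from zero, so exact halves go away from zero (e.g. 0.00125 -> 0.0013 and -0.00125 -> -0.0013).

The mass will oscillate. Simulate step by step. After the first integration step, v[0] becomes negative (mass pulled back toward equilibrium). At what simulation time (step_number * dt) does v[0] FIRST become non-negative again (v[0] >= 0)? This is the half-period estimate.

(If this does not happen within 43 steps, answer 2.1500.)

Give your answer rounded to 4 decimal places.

Answer: 2.1500

Derivation:
Step 0: x=[9.7000] v=[0.0000]
Step 1: x=[9.6986] v=[-0.0286]
Step 2: x=[9.6957] v=[-0.0572]
Step 3: x=[9.6914] v=[-0.0857]
Step 4: x=[9.6857] v=[-0.1141]
Step 5: x=[9.6786] v=[-0.1423]
Step 6: x=[9.6701] v=[-0.1703]
Step 7: x=[9.6602] v=[-0.1980]
Step 8: x=[9.6489] v=[-0.2254]
Step 9: x=[9.6363] v=[-0.2524]
Step 10: x=[9.6224] v=[-0.2790]
Step 11: x=[9.6071] v=[-0.3052]
Step 12: x=[9.5906] v=[-0.3309]
Step 13: x=[9.5728] v=[-0.3561]
Step 14: x=[9.5538] v=[-0.3807]
Step 15: x=[9.5336] v=[-0.4047]
Step 16: x=[9.5122] v=[-0.4280]
Step 17: x=[9.4897] v=[-0.4507]
Step 18: x=[9.4661] v=[-0.4726]
Step 19: x=[9.4414] v=[-0.4938]
Step 20: x=[9.4157] v=[-0.5142]
Step 21: x=[9.3890] v=[-0.5338]
Step 22: x=[9.3614] v=[-0.5525]
Step 23: x=[9.3329] v=[-0.5704]
Step 24: x=[9.3035] v=[-0.5874]
Step 25: x=[9.2733] v=[-0.6034]
Step 26: x=[9.2424] v=[-0.6185]
Step 27: x=[9.2108] v=[-0.6326]
Step 28: x=[9.1785] v=[-0.6457]
Step 29: x=[9.1456] v=[-0.6577]
Step 30: x=[9.1122] v=[-0.6687]
Step 31: x=[9.0783] v=[-0.6786]
Step 32: x=[9.0439] v=[-0.6875]
Step 33: x=[9.0091] v=[-0.6953]
Step 34: x=[8.9740] v=[-0.7020]
Step 35: x=[8.9386] v=[-0.7075]
Step 36: x=[8.9030] v=[-0.7119]
Step 37: x=[8.8672] v=[-0.7152]
Step 38: x=[8.8313] v=[-0.7173]
Step 39: x=[8.7954] v=[-0.7183]
Step 40: x=[8.7595] v=[-0.7182]
Step 41: x=[8.7237] v=[-0.7169]
Step 42: x=[8.6880] v=[-0.7145]
Step 43: x=[8.6525] v=[-0.7109]
v[0] did not become non-negative within 43 steps; using fallback time=2.1500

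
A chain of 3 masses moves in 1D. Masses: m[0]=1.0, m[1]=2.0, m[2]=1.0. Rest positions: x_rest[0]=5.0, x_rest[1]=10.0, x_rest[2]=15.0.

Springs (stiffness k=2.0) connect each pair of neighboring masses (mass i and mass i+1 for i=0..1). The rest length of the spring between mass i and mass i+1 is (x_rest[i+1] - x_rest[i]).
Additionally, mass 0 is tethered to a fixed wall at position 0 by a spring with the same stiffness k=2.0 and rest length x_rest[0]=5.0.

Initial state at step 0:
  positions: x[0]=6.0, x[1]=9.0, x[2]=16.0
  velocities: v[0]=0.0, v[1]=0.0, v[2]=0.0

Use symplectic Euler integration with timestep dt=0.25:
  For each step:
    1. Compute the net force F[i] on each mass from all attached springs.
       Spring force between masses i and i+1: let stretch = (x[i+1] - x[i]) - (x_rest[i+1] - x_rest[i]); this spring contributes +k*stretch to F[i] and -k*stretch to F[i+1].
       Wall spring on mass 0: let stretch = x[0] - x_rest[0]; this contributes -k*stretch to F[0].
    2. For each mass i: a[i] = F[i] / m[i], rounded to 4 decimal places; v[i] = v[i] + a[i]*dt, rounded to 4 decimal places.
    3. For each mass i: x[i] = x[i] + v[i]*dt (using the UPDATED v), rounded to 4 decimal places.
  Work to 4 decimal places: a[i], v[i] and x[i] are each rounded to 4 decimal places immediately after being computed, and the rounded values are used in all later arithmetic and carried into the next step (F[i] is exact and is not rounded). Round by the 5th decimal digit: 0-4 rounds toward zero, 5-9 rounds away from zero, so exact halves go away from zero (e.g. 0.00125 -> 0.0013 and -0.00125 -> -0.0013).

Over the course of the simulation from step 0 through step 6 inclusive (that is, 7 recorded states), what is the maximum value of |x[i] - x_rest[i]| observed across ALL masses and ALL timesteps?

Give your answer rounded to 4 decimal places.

Step 0: x=[6.0000 9.0000 16.0000] v=[0.0000 0.0000 0.0000]
Step 1: x=[5.6250 9.2500 15.7500] v=[-1.5000 1.0000 -1.0000]
Step 2: x=[5.0000 9.6797 15.3125] v=[-2.5000 1.7188 -1.7500]
Step 3: x=[4.3350 10.1690 14.7959] v=[-2.6602 1.9571 -2.0664]
Step 4: x=[3.8573 10.5828 14.3259] v=[-1.9107 1.6553 -1.8799]
Step 5: x=[3.7382 10.8102 14.0130] v=[-0.4766 0.9097 -1.2515]
Step 6: x=[4.0358 10.7958 13.9248] v=[1.1903 -0.0576 -0.3529]
Max displacement = 1.2618

Answer: 1.2618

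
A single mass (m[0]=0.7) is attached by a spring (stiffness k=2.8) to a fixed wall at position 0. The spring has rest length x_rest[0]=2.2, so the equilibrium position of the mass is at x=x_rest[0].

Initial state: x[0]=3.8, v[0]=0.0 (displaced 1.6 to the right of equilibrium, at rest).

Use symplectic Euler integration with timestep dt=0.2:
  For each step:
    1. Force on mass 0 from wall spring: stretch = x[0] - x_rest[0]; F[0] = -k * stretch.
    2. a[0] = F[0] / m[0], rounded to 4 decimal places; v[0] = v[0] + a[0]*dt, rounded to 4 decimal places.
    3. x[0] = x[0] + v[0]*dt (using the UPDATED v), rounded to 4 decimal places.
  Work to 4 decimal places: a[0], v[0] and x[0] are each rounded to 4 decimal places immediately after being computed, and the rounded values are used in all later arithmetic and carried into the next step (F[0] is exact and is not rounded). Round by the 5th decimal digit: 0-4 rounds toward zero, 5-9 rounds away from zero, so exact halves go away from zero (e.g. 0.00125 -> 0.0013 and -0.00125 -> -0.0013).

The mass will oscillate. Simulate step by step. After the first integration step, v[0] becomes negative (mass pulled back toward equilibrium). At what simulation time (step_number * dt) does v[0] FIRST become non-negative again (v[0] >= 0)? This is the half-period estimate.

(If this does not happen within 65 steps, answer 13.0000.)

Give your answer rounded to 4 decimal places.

Step 0: x=[3.8000] v=[0.0000]
Step 1: x=[3.5440] v=[-1.2800]
Step 2: x=[3.0730] v=[-2.3552]
Step 3: x=[2.4623] v=[-3.0536]
Step 4: x=[1.8096] v=[-3.2634]
Step 5: x=[1.2194] v=[-2.9511]
Step 6: x=[0.7861] v=[-2.1666]
Step 7: x=[0.5790] v=[-1.0355]
Step 8: x=[0.6313] v=[0.2613]
First v>=0 after going negative at step 8, time=1.6000

Answer: 1.6000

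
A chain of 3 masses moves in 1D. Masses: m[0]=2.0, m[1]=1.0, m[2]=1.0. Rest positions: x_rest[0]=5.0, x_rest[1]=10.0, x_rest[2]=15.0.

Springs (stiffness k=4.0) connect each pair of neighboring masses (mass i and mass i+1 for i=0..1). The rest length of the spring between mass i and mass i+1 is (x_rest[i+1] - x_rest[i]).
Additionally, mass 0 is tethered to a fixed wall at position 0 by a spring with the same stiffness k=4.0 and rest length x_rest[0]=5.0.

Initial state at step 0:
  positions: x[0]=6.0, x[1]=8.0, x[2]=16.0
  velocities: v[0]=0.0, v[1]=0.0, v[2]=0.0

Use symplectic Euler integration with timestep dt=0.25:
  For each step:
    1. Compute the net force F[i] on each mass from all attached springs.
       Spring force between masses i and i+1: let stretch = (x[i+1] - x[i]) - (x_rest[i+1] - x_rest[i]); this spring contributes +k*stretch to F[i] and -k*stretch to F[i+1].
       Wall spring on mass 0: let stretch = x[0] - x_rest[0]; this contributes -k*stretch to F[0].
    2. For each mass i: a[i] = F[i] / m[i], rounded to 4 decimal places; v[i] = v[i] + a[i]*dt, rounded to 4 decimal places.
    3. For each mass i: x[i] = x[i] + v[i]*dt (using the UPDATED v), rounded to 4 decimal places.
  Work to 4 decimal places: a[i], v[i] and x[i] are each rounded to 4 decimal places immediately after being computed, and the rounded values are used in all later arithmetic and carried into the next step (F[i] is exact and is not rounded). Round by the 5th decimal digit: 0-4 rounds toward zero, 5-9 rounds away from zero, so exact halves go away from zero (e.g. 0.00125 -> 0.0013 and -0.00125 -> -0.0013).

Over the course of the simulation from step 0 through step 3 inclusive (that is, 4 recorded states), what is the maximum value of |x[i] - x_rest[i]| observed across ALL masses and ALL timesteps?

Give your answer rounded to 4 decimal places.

Step 0: x=[6.0000 8.0000 16.0000] v=[0.0000 0.0000 0.0000]
Step 1: x=[5.5000 9.5000 15.2500] v=[-2.0000 6.0000 -3.0000]
Step 2: x=[4.8125 11.4375 14.3125] v=[-2.7500 7.7500 -3.7500]
Step 3: x=[4.3516 12.4375 13.9063] v=[-1.8438 4.0000 -1.6250]
Max displacement = 2.4375

Answer: 2.4375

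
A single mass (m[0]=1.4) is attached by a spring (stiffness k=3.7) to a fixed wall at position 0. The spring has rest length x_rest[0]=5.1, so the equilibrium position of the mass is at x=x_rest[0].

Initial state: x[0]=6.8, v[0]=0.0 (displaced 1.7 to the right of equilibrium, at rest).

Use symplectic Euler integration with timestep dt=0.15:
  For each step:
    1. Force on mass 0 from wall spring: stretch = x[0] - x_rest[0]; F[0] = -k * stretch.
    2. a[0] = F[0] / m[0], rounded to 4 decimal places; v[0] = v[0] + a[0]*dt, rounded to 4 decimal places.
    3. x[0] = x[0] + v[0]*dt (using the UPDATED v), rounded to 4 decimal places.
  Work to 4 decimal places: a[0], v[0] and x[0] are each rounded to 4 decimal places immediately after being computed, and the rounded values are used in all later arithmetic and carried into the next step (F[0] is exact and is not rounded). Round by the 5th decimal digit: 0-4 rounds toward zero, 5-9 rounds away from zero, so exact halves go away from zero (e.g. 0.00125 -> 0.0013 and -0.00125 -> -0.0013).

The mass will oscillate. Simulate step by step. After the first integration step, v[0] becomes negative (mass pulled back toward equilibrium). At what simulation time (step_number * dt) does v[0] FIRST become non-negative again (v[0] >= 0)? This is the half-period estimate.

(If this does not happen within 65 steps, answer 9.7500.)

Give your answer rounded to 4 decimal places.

Step 0: x=[6.8000] v=[0.0000]
Step 1: x=[6.6989] v=[-0.6739]
Step 2: x=[6.5027] v=[-1.3078]
Step 3: x=[6.2231] v=[-1.8639]
Step 4: x=[5.8767] v=[-2.3091]
Step 5: x=[5.4842] v=[-2.6170]
Step 6: x=[5.0688] v=[-2.7693]
Step 7: x=[4.6553] v=[-2.7569]
Step 8: x=[4.2682] v=[-2.5806]
Step 9: x=[3.9306] v=[-2.2509]
Step 10: x=[3.6625] v=[-1.7873]
Step 11: x=[3.4799] v=[-1.2174]
Step 12: x=[3.3936] v=[-0.5751]
Step 13: x=[3.4088] v=[0.1014]
First v>=0 after going negative at step 13, time=1.9500

Answer: 1.9500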